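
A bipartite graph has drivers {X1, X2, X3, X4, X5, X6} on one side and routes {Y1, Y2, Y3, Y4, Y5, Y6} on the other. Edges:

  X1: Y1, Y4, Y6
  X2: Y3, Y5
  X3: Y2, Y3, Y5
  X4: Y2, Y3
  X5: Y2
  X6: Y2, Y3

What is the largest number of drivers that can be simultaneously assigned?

Unit-capacity flow: source→left, listed edges, right→sink; max matching = max flow.
Augmenting path X1→Y1 (+1); matched 1.
Augmenting path X2→Y3 (+1); matched 2.
Augmenting path X3→Y2 (+1); matched 3.
Augmenting path X4→Y2→X3→Y5 (+1); matched 4.
No augmenting path remains; maximum matching = 4.
König certificate: {X1, Y2, Y3, Y5} is a vertex cover of size 4 (every listed pair touches it), so no matching can be larger.

4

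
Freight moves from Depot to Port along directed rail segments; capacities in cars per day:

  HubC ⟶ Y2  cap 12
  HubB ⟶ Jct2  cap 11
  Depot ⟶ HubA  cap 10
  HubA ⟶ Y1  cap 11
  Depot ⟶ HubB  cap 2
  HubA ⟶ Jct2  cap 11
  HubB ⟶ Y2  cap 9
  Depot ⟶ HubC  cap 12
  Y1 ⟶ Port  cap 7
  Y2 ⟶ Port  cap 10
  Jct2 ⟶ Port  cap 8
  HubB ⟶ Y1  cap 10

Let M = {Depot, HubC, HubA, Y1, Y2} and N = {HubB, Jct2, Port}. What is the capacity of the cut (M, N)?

Edges leaving {Depot, HubC, HubA, Y1, Y2}: Depot→HubB (2), HubA→Jct2 (11), Y1→Port (7), Y2→Port (10).
Cut capacity = 2 + 11 + 7 + 10 = 30.

30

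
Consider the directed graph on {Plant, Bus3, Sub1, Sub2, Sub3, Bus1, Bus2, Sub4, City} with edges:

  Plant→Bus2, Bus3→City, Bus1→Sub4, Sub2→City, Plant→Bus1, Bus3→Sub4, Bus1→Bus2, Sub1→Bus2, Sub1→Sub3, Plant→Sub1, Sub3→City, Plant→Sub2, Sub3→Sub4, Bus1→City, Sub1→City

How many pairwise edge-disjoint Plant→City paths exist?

3

Assign every edge capacity 1; by Menger, the answer equals the max flow.
Path Plant→Sub1→City (+1); total 1.
Path Plant→Sub2→City (+1); total 2.
Path Plant→Bus1→City (+1); total 3.
No residual Plant→City path; max flow = 3.
Certifying cut of size 3: {Plant→Bus1, Plant→Sub1, Plant→Sub2}.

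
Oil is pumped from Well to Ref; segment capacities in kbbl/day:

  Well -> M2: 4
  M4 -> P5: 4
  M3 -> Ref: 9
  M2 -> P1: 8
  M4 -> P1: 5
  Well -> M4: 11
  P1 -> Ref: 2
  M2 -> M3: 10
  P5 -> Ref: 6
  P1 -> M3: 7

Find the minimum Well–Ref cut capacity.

13

Augment Well→M2→P1→Ref: bottleneck 2, flow now 2.
Augment Well→M2→M3→Ref: bottleneck 2, flow now 4.
Augment Well→M4→P5→Ref: bottleneck 4, flow now 8.
Augment Well→M4→P1→M3→Ref: bottleneck 5, flow now 13.
No augmenting path remains; maximum flow = 13.
By max-flow min-cut, the minimum cut capacity equals the max flow.
In the residual graph, reachable from Well: {Well, M4}.
Min-cut edges: Well→M2 (4), M4→P1 (5), M4→P5 (4); capacity 4 + 5 + 4 = 13.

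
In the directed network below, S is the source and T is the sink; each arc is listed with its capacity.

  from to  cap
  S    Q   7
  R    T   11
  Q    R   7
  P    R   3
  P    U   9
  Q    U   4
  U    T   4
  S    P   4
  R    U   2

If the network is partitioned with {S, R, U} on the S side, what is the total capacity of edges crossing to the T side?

Edges leaving {S, R, U}: S→P (4), S→Q (7), R→T (11), U→T (4).
Cut capacity = 4 + 7 + 11 + 4 = 26.

26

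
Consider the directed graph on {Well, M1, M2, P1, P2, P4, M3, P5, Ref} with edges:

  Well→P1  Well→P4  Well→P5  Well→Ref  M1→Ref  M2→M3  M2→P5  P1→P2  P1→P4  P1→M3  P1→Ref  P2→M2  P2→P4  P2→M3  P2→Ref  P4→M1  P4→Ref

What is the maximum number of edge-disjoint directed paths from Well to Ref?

Assign every edge capacity 1; by Menger, the answer equals the max flow.
Path Well→Ref (+1); total 1.
Path Well→P1→Ref (+1); total 2.
Path Well→P4→Ref (+1); total 3.
No residual Well→Ref path; max flow = 3.
Certifying cut of size 3: {Well→P1, Well→P4, Well→Ref}.

3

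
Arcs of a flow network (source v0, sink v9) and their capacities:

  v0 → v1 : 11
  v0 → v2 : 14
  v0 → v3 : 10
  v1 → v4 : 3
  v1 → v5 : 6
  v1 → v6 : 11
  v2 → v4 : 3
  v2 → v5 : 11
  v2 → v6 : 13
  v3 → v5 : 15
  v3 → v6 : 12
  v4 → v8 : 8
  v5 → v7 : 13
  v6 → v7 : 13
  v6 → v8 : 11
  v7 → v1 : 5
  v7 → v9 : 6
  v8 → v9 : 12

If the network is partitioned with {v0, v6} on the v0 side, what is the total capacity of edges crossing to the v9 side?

Edges leaving {v0, v6}: v0→v1 (11), v0→v2 (14), v0→v3 (10), v6→v7 (13), v6→v8 (11).
Cut capacity = 11 + 14 + 10 + 13 + 11 = 59.

59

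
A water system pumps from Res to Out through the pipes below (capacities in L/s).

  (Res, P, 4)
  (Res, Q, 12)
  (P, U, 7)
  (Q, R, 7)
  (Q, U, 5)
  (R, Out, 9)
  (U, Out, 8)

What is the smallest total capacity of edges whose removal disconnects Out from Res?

15

Augment Res→P→U→Out: bottleneck 4, flow now 4.
Augment Res→Q→R→Out: bottleneck 7, flow now 11.
Augment Res→Q→U→Out: bottleneck 4, flow now 15.
No augmenting path remains; maximum flow = 15.
By max-flow min-cut, the minimum cut capacity equals the max flow.
In the residual graph, reachable from Res: {Res, P, Q, U}.
Min-cut edges: Q→R (7), U→Out (8); capacity 7 + 8 = 15.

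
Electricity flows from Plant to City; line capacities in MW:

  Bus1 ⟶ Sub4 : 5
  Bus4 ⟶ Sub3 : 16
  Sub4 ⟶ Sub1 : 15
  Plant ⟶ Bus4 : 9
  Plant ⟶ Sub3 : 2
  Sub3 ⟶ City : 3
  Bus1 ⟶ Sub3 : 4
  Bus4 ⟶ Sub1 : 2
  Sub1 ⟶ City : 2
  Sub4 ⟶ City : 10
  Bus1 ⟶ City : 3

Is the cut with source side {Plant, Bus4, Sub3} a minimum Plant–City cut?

Yes — it is a minimum cut (capacity 5).

Given cut capacity: 2 + 3 = 5.
Augment Plant→Sub3→City: bottleneck 2, flow now 2.
Augment Plant→Bus4→Sub1→City: bottleneck 2, flow now 4.
Augment Plant→Bus4→Sub3→City: bottleneck 1, flow now 5.
No augmenting path remains; maximum flow = 5.
Cut capacity 5 equals the max flow, so it is a minimum cut.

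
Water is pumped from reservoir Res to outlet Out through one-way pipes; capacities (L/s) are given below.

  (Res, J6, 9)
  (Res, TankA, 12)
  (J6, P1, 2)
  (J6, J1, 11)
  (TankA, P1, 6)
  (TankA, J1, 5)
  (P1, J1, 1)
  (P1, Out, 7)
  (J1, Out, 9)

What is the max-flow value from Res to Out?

16

Augment Res→J6→P1→Out: bottleneck 2, flow now 2.
Augment Res→J6→J1→Out: bottleneck 7, flow now 9.
Augment Res→TankA→P1→Out: bottleneck 5, flow now 14.
Augment Res→TankA→J1→Out: bottleneck 2, flow now 16.
No augmenting path remains; maximum flow = 16.
In the residual graph, reachable from Res: {Res, J6, TankA, P1, J1}.
Min-cut edges: P1→Out (7), J1→Out (9); capacity 7 + 9 = 16.
This cut is saturated, so no flow can exceed 16.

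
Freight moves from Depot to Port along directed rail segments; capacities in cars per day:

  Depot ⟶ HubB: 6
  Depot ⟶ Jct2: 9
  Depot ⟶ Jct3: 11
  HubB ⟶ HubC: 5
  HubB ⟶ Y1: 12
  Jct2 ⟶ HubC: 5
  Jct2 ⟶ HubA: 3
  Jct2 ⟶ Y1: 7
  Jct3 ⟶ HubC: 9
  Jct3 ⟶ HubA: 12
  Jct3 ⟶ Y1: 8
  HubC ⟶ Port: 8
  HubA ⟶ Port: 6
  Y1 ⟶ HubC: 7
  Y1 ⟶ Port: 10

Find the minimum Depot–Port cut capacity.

Augment Depot→HubB→HubC→Port: bottleneck 5, flow now 5.
Augment Depot→HubB→Y1→Port: bottleneck 1, flow now 6.
Augment Depot→Jct2→HubC→Port: bottleneck 3, flow now 9.
Augment Depot→Jct2→HubA→Port: bottleneck 3, flow now 12.
Augment Depot→Jct2→Y1→Port: bottleneck 3, flow now 15.
Augment Depot→Jct3→HubA→Port: bottleneck 3, flow now 18.
Augment Depot→Jct3→Y1→Port: bottleneck 6, flow now 24.
No augmenting path remains; maximum flow = 24.
By max-flow min-cut, the minimum cut capacity equals the max flow.
In the residual graph, reachable from Depot: {Depot, HubB, Jct2, Jct3, HubC, HubA, Y1}.
Min-cut edges: HubC→Port (8), HubA→Port (6), Y1→Port (10); capacity 8 + 6 + 10 = 24.

24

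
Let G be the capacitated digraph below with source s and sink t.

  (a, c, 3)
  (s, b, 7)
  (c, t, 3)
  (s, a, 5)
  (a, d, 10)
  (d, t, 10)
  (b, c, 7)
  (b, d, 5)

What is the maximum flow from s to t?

12

Augment s→a→c→t: bottleneck 3, flow now 3.
Augment s→a→d→t: bottleneck 2, flow now 5.
Augment s→b→d→t: bottleneck 5, flow now 10.
Augment s→b→c→a→d→t: bottleneck 2, flow now 12. (uses reverse residual edge)
No augmenting path remains; maximum flow = 12.
In the residual graph, reachable from s: {s}.
Min-cut edges: s→a (5), s→b (7); capacity 5 + 7 = 12.
This cut is saturated, so no flow can exceed 12.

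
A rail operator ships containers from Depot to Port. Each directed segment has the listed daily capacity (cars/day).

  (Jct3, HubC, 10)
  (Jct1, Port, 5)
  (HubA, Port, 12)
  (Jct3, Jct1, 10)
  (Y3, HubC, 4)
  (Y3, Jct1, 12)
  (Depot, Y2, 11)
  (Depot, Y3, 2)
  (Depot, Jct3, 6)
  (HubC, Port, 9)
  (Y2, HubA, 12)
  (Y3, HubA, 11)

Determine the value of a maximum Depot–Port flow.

Augment Depot→Jct3→Jct1→Port: bottleneck 5, flow now 5.
Augment Depot→Jct3→HubC→Port: bottleneck 1, flow now 6.
Augment Depot→Y3→HubC→Port: bottleneck 2, flow now 8.
Augment Depot→Y2→HubA→Port: bottleneck 11, flow now 19.
No augmenting path remains; maximum flow = 19.
In the residual graph, reachable from Depot: {Depot}.
Min-cut edges: Depot→Jct3 (6), Depot→Y3 (2), Depot→Y2 (11); capacity 6 + 2 + 11 = 19.
This cut is saturated, so no flow can exceed 19.

19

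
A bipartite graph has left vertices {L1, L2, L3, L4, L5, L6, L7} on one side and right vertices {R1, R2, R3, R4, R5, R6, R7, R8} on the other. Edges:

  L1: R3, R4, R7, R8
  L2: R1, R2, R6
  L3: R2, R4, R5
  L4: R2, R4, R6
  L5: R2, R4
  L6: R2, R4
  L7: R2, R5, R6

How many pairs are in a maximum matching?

Unit-capacity flow: source→left, listed edges, right→sink; max matching = max flow.
Augmenting path L1→R3 (+1); matched 1.
Augmenting path L2→R1 (+1); matched 2.
Augmenting path L3→R2 (+1); matched 3.
Augmenting path L4→R4 (+1); matched 4.
Augmenting path L7→R5 (+1); matched 5.
Augmenting path L5→R4→L4→R6 (+1); matched 6.
No augmenting path remains; maximum matching = 6.
König certificate: {L1, L2, R2, R4, R5, R6} is a vertex cover of size 6 (every listed pair touches it), so no matching can be larger.

6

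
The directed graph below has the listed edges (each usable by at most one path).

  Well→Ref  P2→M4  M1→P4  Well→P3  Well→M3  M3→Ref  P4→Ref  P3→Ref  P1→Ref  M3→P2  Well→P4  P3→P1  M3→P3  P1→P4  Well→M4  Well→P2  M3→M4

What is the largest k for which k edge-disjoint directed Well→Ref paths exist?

Assign every edge capacity 1; by Menger, the answer equals the max flow.
Path Well→Ref (+1); total 1.
Path Well→M3→Ref (+1); total 2.
Path Well→P3→Ref (+1); total 3.
Path Well→P4→Ref (+1); total 4.
No residual Well→Ref path; max flow = 4.
Certifying cut of size 4: {Well→M3, Well→P3, Well→P4, Well→Ref}.

4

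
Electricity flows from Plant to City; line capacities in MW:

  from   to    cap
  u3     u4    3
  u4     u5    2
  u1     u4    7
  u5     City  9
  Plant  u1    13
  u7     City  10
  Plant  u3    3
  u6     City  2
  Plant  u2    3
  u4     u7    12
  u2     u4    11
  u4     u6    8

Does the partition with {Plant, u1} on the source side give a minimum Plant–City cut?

Given cut capacity: 3 + 3 + 7 = 13.
Augment Plant→u1→u4→u5→City: bottleneck 2, flow now 2.
Augment Plant→u1→u4→u6→City: bottleneck 2, flow now 4.
Augment Plant→u1→u4→u7→City: bottleneck 3, flow now 7.
Augment Plant→u2→u4→u7→City: bottleneck 3, flow now 10.
Augment Plant→u3→u4→u7→City: bottleneck 3, flow now 13.
No augmenting path remains; maximum flow = 13.
Cut capacity 13 equals the max flow, so it is a minimum cut.

Yes — it is a minimum cut (capacity 13).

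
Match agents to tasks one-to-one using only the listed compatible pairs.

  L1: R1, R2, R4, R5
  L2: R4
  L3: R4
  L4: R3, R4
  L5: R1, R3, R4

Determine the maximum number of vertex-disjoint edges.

4

Unit-capacity flow: source→left, listed edges, right→sink; max matching = max flow.
Augmenting path L1→R1 (+1); matched 1.
Augmenting path L2→R4 (+1); matched 2.
Augmenting path L4→R3 (+1); matched 3.
Augmenting path L5→R1→L1→R2 (+1); matched 4.
No augmenting path remains; maximum matching = 4.
König certificate: {L1, L4, L5, R4} is a vertex cover of size 4 (every listed pair touches it), so no matching can be larger.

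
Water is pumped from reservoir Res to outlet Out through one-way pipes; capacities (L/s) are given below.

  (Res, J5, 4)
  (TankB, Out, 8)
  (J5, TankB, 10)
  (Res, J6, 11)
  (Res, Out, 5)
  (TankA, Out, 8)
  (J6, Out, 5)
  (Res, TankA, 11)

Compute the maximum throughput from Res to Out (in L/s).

Augment Res→Out: bottleneck 5, flow now 5.
Augment Res→TankA→Out: bottleneck 8, flow now 13.
Augment Res→J6→Out: bottleneck 5, flow now 18.
Augment Res→J5→TankB→Out: bottleneck 4, flow now 22.
No augmenting path remains; maximum flow = 22.
In the residual graph, reachable from Res: {Res, TankA, J6}.
Min-cut edges: Res→J5 (4), Res→Out (5), TankA→Out (8), J6→Out (5); capacity 4 + 5 + 8 + 5 = 22.
This cut is saturated, so no flow can exceed 22.

22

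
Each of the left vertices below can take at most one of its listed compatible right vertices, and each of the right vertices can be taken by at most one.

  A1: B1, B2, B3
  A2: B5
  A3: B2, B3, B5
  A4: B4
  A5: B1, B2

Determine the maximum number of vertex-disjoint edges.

5

Unit-capacity flow: source→left, listed edges, right→sink; max matching = max flow.
Augmenting path A1→B1 (+1); matched 1.
Augmenting path A2→B5 (+1); matched 2.
Augmenting path A3→B2 (+1); matched 3.
Augmenting path A4→B4 (+1); matched 4.
Augmenting path A5→B1→A1→B3 (+1); matched 5.
No augmenting path remains; maximum matching = 5.
König certificate: {A1, A2, A3, A4, A5} is a vertex cover of size 5 (every listed pair touches it), so no matching can be larger.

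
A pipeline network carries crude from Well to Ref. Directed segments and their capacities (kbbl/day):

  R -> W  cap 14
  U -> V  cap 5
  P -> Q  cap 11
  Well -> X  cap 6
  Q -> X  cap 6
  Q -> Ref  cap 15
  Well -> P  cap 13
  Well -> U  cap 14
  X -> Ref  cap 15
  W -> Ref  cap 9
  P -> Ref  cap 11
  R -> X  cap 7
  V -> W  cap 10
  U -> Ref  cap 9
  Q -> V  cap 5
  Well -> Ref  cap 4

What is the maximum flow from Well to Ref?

37

Augment Well→Ref: bottleneck 4, flow now 4.
Augment Well→P→Ref: bottleneck 11, flow now 15.
Augment Well→U→Ref: bottleneck 9, flow now 24.
Augment Well→X→Ref: bottleneck 6, flow now 30.
Augment Well→P→Q→Ref: bottleneck 2, flow now 32.
Augment Well→U→V→W→Ref: bottleneck 5, flow now 37.
No augmenting path remains; maximum flow = 37.
In the residual graph, reachable from Well: {Well}.
Min-cut edges: Well→P (13), Well→U (14), Well→X (6), Well→Ref (4); capacity 13 + 14 + 6 + 4 = 37.
This cut is saturated, so no flow can exceed 37.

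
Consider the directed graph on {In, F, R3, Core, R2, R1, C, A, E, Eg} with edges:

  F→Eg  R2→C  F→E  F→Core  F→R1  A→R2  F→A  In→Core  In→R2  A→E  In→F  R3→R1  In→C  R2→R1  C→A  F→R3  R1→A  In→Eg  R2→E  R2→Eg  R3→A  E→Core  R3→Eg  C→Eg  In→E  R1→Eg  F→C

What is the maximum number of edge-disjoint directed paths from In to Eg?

Assign every edge capacity 1; by Menger, the answer equals the max flow.
Path In→Eg (+1); total 1.
Path In→F→Eg (+1); total 2.
Path In→R2→Eg (+1); total 3.
Path In→C→Eg (+1); total 4.
No residual In→Eg path; max flow = 4.
Certifying cut of size 4: {In→C, In→Eg, In→F, In→R2}.

4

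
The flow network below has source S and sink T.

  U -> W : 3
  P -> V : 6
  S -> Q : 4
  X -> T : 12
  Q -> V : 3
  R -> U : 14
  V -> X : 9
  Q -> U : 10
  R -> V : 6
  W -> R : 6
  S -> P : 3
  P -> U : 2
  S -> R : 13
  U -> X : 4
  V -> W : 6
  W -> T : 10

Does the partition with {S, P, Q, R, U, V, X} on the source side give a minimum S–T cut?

Given cut capacity: 3 + 6 + 12 = 21.
Augment S→P→U→W→T: bottleneck 2, flow now 2.
Augment S→P→V→W→T: bottleneck 1, flow now 3.
Augment S→Q→U→W→T: bottleneck 1, flow now 4.
Augment S→Q→U→X→T: bottleneck 3, flow now 7.
Augment S→R→U→X→T: bottleneck 1, flow now 8.
Augment S→R→V→W→T: bottleneck 5, flow now 13.
Augment S→R→V→X→T: bottleneck 1, flow now 14.
Augment S→R→U→P→V→X→T: bottleneck 2, flow now 16. (uses reverse residual edge)
Augment S→R→U→Q→V→X→T: bottleneck 3, flow now 19. (uses reverse residual edge)
No augmenting path remains; maximum flow = 19.
In the residual graph, reachable from S: {S, Q, R, U}.
Min-cut edges: S→P (3), Q→V (3), R→V (6), U→W (3), U→X (4); capacity 3 + 3 + 6 + 3 + 4 = 19.
Cut capacity 21 exceeds the max flow 19, so it is not minimum.

No — its capacity is 21, but the minimum cut has capacity 19.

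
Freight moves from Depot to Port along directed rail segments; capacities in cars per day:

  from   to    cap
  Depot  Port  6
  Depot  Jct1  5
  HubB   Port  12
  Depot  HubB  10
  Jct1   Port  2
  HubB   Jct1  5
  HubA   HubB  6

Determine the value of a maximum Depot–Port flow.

Augment Depot→Port: bottleneck 6, flow now 6.
Augment Depot→HubB→Port: bottleneck 10, flow now 16.
Augment Depot→Jct1→Port: bottleneck 2, flow now 18.
No augmenting path remains; maximum flow = 18.
In the residual graph, reachable from Depot: {Depot, Jct1}.
Min-cut edges: Depot→HubB (10), Depot→Port (6), Jct1→Port (2); capacity 10 + 6 + 2 = 18.
This cut is saturated, so no flow can exceed 18.

18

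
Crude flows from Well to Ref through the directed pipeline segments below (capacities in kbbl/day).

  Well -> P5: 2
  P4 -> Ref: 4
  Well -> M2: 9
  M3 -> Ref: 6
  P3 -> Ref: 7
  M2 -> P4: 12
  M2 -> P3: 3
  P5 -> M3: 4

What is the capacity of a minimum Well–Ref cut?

9

Augment Well→P5→M3→Ref: bottleneck 2, flow now 2.
Augment Well→M2→P3→Ref: bottleneck 3, flow now 5.
Augment Well→M2→P4→Ref: bottleneck 4, flow now 9.
No augmenting path remains; maximum flow = 9.
By max-flow min-cut, the minimum cut capacity equals the max flow.
In the residual graph, reachable from Well: {Well, M2, P4}.
Min-cut edges: Well→P5 (2), M2→P3 (3), P4→Ref (4); capacity 2 + 3 + 4 = 9.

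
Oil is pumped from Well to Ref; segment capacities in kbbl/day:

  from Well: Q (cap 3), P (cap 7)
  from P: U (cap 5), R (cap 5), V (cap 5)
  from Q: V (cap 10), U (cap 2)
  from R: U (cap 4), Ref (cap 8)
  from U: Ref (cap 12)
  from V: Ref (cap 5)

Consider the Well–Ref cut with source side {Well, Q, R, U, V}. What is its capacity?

Edges leaving {Well, Q, R, U, V}: Well→P (7), R→Ref (8), U→Ref (12), V→Ref (5).
Cut capacity = 7 + 8 + 12 + 5 = 32.

32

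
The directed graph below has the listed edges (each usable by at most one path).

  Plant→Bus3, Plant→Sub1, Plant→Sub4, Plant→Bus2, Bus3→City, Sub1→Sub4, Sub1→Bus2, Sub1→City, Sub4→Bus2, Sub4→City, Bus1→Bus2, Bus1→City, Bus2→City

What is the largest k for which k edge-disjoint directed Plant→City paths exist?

Assign every edge capacity 1; by Menger, the answer equals the max flow.
Path Plant→Bus3→City (+1); total 1.
Path Plant→Sub1→City (+1); total 2.
Path Plant→Sub4→City (+1); total 3.
Path Plant→Bus2→City (+1); total 4.
No residual Plant→City path; max flow = 4.
Certifying cut of size 4: {Plant→Bus2, Plant→Bus3, Plant→Sub1, Plant→Sub4}.

4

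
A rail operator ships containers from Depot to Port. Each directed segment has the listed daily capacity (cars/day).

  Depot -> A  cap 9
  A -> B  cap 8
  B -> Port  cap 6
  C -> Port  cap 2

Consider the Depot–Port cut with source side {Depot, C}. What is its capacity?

Edges leaving {Depot, C}: Depot→A (9), C→Port (2).
Cut capacity = 9 + 2 = 11.

11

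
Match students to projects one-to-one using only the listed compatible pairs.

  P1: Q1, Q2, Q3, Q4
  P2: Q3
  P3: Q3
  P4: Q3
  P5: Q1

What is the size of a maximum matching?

Unit-capacity flow: source→left, listed edges, right→sink; max matching = max flow.
Augmenting path P1→Q1 (+1); matched 1.
Augmenting path P2→Q3 (+1); matched 2.
Augmenting path P5→Q1→P1→Q2 (+1); matched 3.
No augmenting path remains; maximum matching = 3.
König certificate: {P1, P5, Q3} is a vertex cover of size 3 (every listed pair touches it), so no matching can be larger.

3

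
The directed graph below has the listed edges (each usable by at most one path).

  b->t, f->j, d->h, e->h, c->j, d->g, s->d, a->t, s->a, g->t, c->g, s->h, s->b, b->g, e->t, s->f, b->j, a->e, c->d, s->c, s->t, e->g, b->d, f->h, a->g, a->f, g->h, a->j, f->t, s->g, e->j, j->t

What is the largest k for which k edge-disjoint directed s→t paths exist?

6

Assign every edge capacity 1; by Menger, the answer equals the max flow.
Path s→t (+1); total 1.
Path s→a→t (+1); total 2.
Path s→b→t (+1); total 3.
Path s→f→t (+1); total 4.
Path s→g→t (+1); total 5.
Path s→c→j→t (+1); total 6.
No residual s→t path; max flow = 6.
Certifying cut of size 6: {g→t, s→a, s→b, s→c, s→f, s→t}.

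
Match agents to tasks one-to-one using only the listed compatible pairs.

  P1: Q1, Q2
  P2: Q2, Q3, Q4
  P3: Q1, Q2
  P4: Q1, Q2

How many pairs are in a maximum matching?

Unit-capacity flow: source→left, listed edges, right→sink; max matching = max flow.
Augmenting path P1→Q1 (+1); matched 1.
Augmenting path P2→Q2 (+1); matched 2.
Augmenting path P3→Q2→P2→Q3 (+1); matched 3.
No augmenting path remains; maximum matching = 3.
König certificate: {P2, Q1, Q2} is a vertex cover of size 3 (every listed pair touches it), so no matching can be larger.

3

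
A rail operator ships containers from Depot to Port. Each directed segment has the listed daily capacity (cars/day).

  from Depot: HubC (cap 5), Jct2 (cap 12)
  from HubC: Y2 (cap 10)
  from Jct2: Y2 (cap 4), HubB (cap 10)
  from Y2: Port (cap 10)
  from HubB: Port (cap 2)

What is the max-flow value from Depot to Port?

Augment Depot→HubC→Y2→Port: bottleneck 5, flow now 5.
Augment Depot→Jct2→Y2→Port: bottleneck 4, flow now 9.
Augment Depot→Jct2→HubB→Port: bottleneck 2, flow now 11.
No augmenting path remains; maximum flow = 11.
In the residual graph, reachable from Depot: {Depot, Jct2, HubB}.
Min-cut edges: Depot→HubC (5), Jct2→Y2 (4), HubB→Port (2); capacity 5 + 4 + 2 = 11.
This cut is saturated, so no flow can exceed 11.

11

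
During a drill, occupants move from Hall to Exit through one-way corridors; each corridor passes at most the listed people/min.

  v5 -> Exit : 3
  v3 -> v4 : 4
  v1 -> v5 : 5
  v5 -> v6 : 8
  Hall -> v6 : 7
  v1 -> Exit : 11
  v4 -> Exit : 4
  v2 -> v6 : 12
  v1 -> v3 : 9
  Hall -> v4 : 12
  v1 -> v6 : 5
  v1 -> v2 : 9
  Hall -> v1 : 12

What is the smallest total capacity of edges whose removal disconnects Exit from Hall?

16

Augment Hall→v1→Exit: bottleneck 11, flow now 11.
Augment Hall→v4→Exit: bottleneck 4, flow now 15.
Augment Hall→v1→v5→Exit: bottleneck 1, flow now 16.
No augmenting path remains; maximum flow = 16.
By max-flow min-cut, the minimum cut capacity equals the max flow.
In the residual graph, reachable from Hall: {Hall, v4, v6}.
Min-cut edges: Hall→v1 (12), v4→Exit (4); capacity 12 + 4 = 16.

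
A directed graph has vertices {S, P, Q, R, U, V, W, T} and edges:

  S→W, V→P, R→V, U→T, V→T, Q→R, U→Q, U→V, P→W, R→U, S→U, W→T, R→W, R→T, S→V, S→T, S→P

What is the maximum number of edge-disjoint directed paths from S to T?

4

Assign every edge capacity 1; by Menger, the answer equals the max flow.
Path S→T (+1); total 1.
Path S→U→T (+1); total 2.
Path S→V→T (+1); total 3.
Path S→W→T (+1); total 4.
No residual S→T path; max flow = 4.
Certifying cut of size 4: {S→T, S→U, S→V, W→T}.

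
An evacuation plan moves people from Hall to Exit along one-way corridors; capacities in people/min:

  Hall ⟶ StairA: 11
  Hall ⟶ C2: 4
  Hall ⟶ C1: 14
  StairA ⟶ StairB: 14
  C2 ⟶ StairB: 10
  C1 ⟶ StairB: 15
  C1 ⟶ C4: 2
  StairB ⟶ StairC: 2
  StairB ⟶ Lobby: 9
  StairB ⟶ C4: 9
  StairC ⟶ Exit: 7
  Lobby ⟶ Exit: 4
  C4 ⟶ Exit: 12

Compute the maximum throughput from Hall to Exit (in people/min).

Augment Hall→C1→C4→Exit: bottleneck 2, flow now 2.
Augment Hall→StairA→StairB→StairC→Exit: bottleneck 2, flow now 4.
Augment Hall→StairA→StairB→Lobby→Exit: bottleneck 4, flow now 8.
Augment Hall→StairA→StairB→C4→Exit: bottleneck 5, flow now 13.
Augment Hall→C2→StairB→C4→Exit: bottleneck 4, flow now 17.
No augmenting path remains; maximum flow = 17.
In the residual graph, reachable from Hall: {Hall, StairA, C2, C1, StairB, Lobby}.
Min-cut edges: C1→C4 (2), StairB→StairC (2), StairB→C4 (9), Lobby→Exit (4); capacity 2 + 2 + 9 + 4 = 17.
This cut is saturated, so no flow can exceed 17.

17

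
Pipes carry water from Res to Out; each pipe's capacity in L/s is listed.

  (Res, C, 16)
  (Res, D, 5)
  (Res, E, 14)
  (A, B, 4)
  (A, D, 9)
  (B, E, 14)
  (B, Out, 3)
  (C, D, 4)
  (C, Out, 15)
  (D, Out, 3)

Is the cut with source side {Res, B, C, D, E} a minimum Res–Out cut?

No — its capacity is 21, but the minimum cut has capacity 18.

Given cut capacity: 3 + 15 + 3 = 21.
Augment Res→C→Out: bottleneck 15, flow now 15.
Augment Res→D→Out: bottleneck 3, flow now 18.
No augmenting path remains; maximum flow = 18.
In the residual graph, reachable from Res: {Res, C, D, E}.
Min-cut edges: C→Out (15), D→Out (3); capacity 15 + 3 = 18.
Cut capacity 21 exceeds the max flow 18, so it is not minimum.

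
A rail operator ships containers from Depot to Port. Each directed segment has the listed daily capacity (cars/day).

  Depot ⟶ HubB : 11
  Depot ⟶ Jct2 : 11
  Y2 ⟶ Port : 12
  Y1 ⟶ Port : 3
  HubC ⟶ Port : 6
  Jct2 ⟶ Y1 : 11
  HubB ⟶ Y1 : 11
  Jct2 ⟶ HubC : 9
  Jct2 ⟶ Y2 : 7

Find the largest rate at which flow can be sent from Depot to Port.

14

Augment Depot→Jct2→Y2→Port: bottleneck 7, flow now 7.
Augment Depot→Jct2→HubC→Port: bottleneck 4, flow now 11.
Augment Depot→HubB→Y1→Port: bottleneck 3, flow now 14.
No augmenting path remains; maximum flow = 14.
In the residual graph, reachable from Depot: {Depot, HubB, Y1}.
Min-cut edges: Depot→Jct2 (11), Y1→Port (3); capacity 11 + 3 = 14.
This cut is saturated, so no flow can exceed 14.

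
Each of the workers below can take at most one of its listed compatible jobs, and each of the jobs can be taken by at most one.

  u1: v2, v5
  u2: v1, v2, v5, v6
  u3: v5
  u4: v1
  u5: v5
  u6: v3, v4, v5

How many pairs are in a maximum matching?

5

Unit-capacity flow: source→left, listed edges, right→sink; max matching = max flow.
Augmenting path u1→v2 (+1); matched 1.
Augmenting path u2→v1 (+1); matched 2.
Augmenting path u3→v5 (+1); matched 3.
Augmenting path u6→v3 (+1); matched 4.
Augmenting path u4→v1→u2→v6 (+1); matched 5.
No augmenting path remains; maximum matching = 5.
König certificate: {u1, u2, u4, u6, v5} is a vertex cover of size 5 (every listed pair touches it), so no matching can be larger.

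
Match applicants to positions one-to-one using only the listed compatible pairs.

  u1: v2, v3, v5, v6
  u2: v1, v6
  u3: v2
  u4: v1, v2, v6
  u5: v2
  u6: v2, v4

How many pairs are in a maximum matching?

5

Unit-capacity flow: source→left, listed edges, right→sink; max matching = max flow.
Augmenting path u1→v2 (+1); matched 1.
Augmenting path u2→v1 (+1); matched 2.
Augmenting path u4→v6 (+1); matched 3.
Augmenting path u6→v4 (+1); matched 4.
Augmenting path u3→v2→u1→v3 (+1); matched 5.
No augmenting path remains; maximum matching = 5.
König certificate: {u1, u2, u4, u6, v2} is a vertex cover of size 5 (every listed pair touches it), so no matching can be larger.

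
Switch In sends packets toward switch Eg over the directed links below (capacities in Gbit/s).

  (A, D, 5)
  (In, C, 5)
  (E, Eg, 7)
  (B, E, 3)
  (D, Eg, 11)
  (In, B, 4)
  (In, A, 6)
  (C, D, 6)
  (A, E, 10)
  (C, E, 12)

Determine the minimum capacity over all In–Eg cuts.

Augment In→A→D→Eg: bottleneck 5, flow now 5.
Augment In→A→E→Eg: bottleneck 1, flow now 6.
Augment In→B→E→Eg: bottleneck 3, flow now 9.
Augment In→C→D→Eg: bottleneck 5, flow now 14.
No augmenting path remains; maximum flow = 14.
By max-flow min-cut, the minimum cut capacity equals the max flow.
In the residual graph, reachable from In: {In, B}.
Min-cut edges: In→A (6), In→C (5), B→E (3); capacity 6 + 5 + 3 = 14.

14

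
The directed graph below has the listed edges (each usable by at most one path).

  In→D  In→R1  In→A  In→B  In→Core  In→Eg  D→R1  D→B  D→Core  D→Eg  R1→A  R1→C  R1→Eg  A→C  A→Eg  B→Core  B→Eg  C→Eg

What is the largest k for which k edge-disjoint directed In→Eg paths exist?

Assign every edge capacity 1; by Menger, the answer equals the max flow.
Path In→Eg (+1); total 1.
Path In→D→Eg (+1); total 2.
Path In→R1→Eg (+1); total 3.
Path In→A→Eg (+1); total 4.
Path In→B→Eg (+1); total 5.
No residual In→Eg path; max flow = 5.
Certifying cut of size 5: {In→A, In→B, In→D, In→Eg, In→R1}.

5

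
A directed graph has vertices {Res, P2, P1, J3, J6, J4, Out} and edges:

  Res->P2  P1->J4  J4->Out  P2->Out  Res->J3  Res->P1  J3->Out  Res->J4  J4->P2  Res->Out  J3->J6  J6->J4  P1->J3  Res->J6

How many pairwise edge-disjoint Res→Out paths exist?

4

Assign every edge capacity 1; by Menger, the answer equals the max flow.
Path Res→Out (+1); total 1.
Path Res→P2→Out (+1); total 2.
Path Res→J3→Out (+1); total 3.
Path Res→J4→Out (+1); total 4.
No residual Res→Out path; max flow = 4.
Certifying cut of size 4: {J3→Out, J4→Out, P2→Out, Res→Out}.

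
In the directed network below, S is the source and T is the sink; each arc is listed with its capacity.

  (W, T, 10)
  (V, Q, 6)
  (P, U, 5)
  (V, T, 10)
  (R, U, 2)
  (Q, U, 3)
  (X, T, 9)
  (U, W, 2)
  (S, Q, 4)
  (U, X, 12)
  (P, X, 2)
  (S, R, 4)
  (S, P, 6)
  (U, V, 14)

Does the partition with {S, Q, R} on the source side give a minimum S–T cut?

Given cut capacity: 6 + 3 + 2 = 11.
Augment S→P→X→T: bottleneck 2, flow now 2.
Augment S→P→U→V→T: bottleneck 4, flow now 6.
Augment S→Q→U→V→T: bottleneck 3, flow now 9.
Augment S→R→U→V→T: bottleneck 2, flow now 11.
No augmenting path remains; maximum flow = 11.
Cut capacity 11 equals the max flow, so it is a minimum cut.

Yes — it is a minimum cut (capacity 11).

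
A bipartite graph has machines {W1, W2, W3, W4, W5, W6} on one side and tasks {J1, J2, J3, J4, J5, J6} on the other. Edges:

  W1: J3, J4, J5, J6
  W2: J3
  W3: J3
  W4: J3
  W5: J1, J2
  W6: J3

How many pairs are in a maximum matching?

Unit-capacity flow: source→left, listed edges, right→sink; max matching = max flow.
Augmenting path W1→J3 (+1); matched 1.
Augmenting path W5→J1 (+1); matched 2.
Augmenting path W2→J3→W1→J4 (+1); matched 3.
No augmenting path remains; maximum matching = 3.
König certificate: {W1, W5, J3} is a vertex cover of size 3 (every listed pair touches it), so no matching can be larger.

3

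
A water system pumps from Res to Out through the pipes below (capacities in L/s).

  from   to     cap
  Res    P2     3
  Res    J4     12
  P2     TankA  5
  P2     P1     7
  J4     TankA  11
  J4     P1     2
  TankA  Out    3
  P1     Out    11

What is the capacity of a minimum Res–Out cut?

Augment Res→P2→TankA→Out: bottleneck 3, flow now 3.
Augment Res→J4→P1→Out: bottleneck 2, flow now 5.
Augment Res→J4→TankA→P2→P1→Out: bottleneck 3, flow now 8. (uses reverse residual edge)
No augmenting path remains; maximum flow = 8.
By max-flow min-cut, the minimum cut capacity equals the max flow.
In the residual graph, reachable from Res: {Res, J4, TankA}.
Min-cut edges: Res→P2 (3), J4→P1 (2), TankA→Out (3); capacity 3 + 2 + 3 = 8.

8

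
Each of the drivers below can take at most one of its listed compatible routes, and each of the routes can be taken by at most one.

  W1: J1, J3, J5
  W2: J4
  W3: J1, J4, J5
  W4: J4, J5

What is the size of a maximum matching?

4

Unit-capacity flow: source→left, listed edges, right→sink; max matching = max flow.
Augmenting path W1→J1 (+1); matched 1.
Augmenting path W2→J4 (+1); matched 2.
Augmenting path W3→J5 (+1); matched 3.
Augmenting path W4→J5→W3→J1→W1→J3 (+1); matched 4.
No augmenting path remains; maximum matching = 4.
König certificate: {W1, W2, W3, W4} is a vertex cover of size 4 (every listed pair touches it), so no matching can be larger.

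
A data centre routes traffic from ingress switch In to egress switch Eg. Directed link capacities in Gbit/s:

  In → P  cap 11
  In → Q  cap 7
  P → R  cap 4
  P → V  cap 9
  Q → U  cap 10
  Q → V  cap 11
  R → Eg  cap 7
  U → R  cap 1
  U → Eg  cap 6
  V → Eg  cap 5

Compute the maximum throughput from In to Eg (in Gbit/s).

16

Augment In→P→R→Eg: bottleneck 4, flow now 4.
Augment In→P→V→Eg: bottleneck 5, flow now 9.
Augment In→Q→U→Eg: bottleneck 6, flow now 15.
Augment In→Q→U→R→Eg: bottleneck 1, flow now 16.
No augmenting path remains; maximum flow = 16.
In the residual graph, reachable from In: {In, P, V}.
Min-cut edges: In→Q (7), P→R (4), V→Eg (5); capacity 7 + 4 + 5 = 16.
This cut is saturated, so no flow can exceed 16.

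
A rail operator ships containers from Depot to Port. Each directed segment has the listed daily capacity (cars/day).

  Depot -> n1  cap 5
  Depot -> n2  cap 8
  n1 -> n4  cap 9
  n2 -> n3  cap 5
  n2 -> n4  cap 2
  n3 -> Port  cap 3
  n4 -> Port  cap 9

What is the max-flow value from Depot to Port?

Augment Depot→n1→n4→Port: bottleneck 5, flow now 5.
Augment Depot→n2→n3→Port: bottleneck 3, flow now 8.
Augment Depot→n2→n4→Port: bottleneck 2, flow now 10.
No augmenting path remains; maximum flow = 10.
In the residual graph, reachable from Depot: {Depot, n2, n3}.
Min-cut edges: Depot→n1 (5), n2→n4 (2), n3→Port (3); capacity 5 + 2 + 3 = 10.
This cut is saturated, so no flow can exceed 10.

10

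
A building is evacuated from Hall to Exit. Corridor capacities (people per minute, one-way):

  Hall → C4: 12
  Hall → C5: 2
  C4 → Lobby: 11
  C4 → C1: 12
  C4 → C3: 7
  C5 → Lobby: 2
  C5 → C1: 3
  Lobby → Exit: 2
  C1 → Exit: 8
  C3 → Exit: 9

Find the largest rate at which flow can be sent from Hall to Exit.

14

Augment Hall→C4→Lobby→Exit: bottleneck 2, flow now 2.
Augment Hall→C4→C1→Exit: bottleneck 8, flow now 10.
Augment Hall→C4→C3→Exit: bottleneck 2, flow now 12.
Augment Hall→C5→Lobby→C4→C3→Exit: bottleneck 2, flow now 14. (uses reverse residual edge)
No augmenting path remains; maximum flow = 14.
In the residual graph, reachable from Hall: {Hall}.
Min-cut edges: Hall→C4 (12), Hall→C5 (2); capacity 12 + 2 = 14.
This cut is saturated, so no flow can exceed 14.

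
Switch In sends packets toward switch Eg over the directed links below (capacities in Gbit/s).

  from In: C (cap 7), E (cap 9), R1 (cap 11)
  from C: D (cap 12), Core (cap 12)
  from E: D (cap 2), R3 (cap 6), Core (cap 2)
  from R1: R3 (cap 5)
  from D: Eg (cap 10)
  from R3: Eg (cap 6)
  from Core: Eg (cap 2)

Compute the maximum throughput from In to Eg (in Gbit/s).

Augment In→C→D→Eg: bottleneck 7, flow now 7.
Augment In→E→D→Eg: bottleneck 2, flow now 9.
Augment In→E→R3→Eg: bottleneck 6, flow now 15.
Augment In→E→Core→Eg: bottleneck 1, flow now 16.
Augment In→R1→R3→E→Core→Eg: bottleneck 1, flow now 17. (uses reverse residual edge)
No augmenting path remains; maximum flow = 17.
In the residual graph, reachable from In: {In, E, R1, R3}.
Min-cut edges: In→C (7), E→D (2), E→Core (2), R3→Eg (6); capacity 7 + 2 + 2 + 6 = 17.
This cut is saturated, so no flow can exceed 17.

17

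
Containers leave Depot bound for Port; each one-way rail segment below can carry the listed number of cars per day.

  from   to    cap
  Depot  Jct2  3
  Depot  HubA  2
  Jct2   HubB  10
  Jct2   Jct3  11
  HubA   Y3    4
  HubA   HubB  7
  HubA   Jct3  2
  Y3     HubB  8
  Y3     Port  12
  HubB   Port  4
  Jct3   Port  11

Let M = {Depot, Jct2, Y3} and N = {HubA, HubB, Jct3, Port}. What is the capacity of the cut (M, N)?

43

Edges leaving {Depot, Jct2, Y3}: Depot→HubA (2), Jct2→HubB (10), Jct2→Jct3 (11), Y3→HubB (8), Y3→Port (12).
Cut capacity = 2 + 10 + 11 + 8 + 12 = 43.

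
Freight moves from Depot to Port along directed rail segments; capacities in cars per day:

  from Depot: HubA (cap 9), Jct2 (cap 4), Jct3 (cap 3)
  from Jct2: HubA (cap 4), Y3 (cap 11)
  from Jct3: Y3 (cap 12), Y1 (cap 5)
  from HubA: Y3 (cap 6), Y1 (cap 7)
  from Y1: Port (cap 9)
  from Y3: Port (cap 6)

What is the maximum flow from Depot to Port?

Augment Depot→Jct2→Y3→Port: bottleneck 4, flow now 4.
Augment Depot→Jct3→Y1→Port: bottleneck 3, flow now 7.
Augment Depot→HubA→Y1→Port: bottleneck 6, flow now 13.
Augment Depot→HubA→Y3→Port: bottleneck 2, flow now 15.
No augmenting path remains; maximum flow = 15.
In the residual graph, reachable from Depot: {Depot, Jct2, Jct3, HubA, Y1, Y3}.
Min-cut edges: Y1→Port (9), Y3→Port (6); capacity 9 + 6 = 15.
This cut is saturated, so no flow can exceed 15.

15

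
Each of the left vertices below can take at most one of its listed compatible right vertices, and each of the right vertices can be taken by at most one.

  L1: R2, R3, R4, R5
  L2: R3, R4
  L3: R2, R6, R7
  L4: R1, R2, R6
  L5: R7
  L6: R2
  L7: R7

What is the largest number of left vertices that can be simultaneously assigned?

6

Unit-capacity flow: source→left, listed edges, right→sink; max matching = max flow.
Augmenting path L1→R2 (+1); matched 1.
Augmenting path L2→R3 (+1); matched 2.
Augmenting path L3→R6 (+1); matched 3.
Augmenting path L4→R1 (+1); matched 4.
Augmenting path L5→R7 (+1); matched 5.
Augmenting path L6→R2→L1→R4 (+1); matched 6.
No augmenting path remains; maximum matching = 6.
König certificate: {L1, L2, L3, L4, L6, R7} is a vertex cover of size 6 (every listed pair touches it), so no matching can be larger.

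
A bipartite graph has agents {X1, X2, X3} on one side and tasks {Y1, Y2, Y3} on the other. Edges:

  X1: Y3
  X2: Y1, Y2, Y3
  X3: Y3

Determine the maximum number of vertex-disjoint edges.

2

Unit-capacity flow: source→left, listed edges, right→sink; max matching = max flow.
Augmenting path X1→Y3 (+1); matched 1.
Augmenting path X2→Y1 (+1); matched 2.
No augmenting path remains; maximum matching = 2.
König certificate: {X2, Y3} is a vertex cover of size 2 (every listed pair touches it), so no matching can be larger.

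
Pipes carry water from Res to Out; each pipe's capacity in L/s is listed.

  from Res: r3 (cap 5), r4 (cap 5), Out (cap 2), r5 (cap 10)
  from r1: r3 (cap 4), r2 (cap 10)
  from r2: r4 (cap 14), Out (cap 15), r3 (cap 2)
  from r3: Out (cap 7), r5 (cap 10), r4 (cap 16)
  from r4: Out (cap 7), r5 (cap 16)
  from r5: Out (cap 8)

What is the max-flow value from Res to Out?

Augment Res→Out: bottleneck 2, flow now 2.
Augment Res→r3→Out: bottleneck 5, flow now 7.
Augment Res→r4→Out: bottleneck 5, flow now 12.
Augment Res→r5→Out: bottleneck 8, flow now 20.
No augmenting path remains; maximum flow = 20.
In the residual graph, reachable from Res: {Res, r5}.
Min-cut edges: Res→r3 (5), Res→r4 (5), Res→Out (2), r5→Out (8); capacity 5 + 5 + 2 + 8 = 20.
This cut is saturated, so no flow can exceed 20.

20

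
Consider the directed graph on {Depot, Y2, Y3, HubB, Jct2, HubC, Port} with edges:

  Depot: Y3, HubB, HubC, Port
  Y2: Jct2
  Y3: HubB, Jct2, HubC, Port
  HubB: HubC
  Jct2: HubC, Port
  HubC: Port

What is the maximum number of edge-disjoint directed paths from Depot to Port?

Assign every edge capacity 1; by Menger, the answer equals the max flow.
Path Depot→Port (+1); total 1.
Path Depot→Y3→Port (+1); total 2.
Path Depot→HubC→Port (+1); total 3.
No residual Depot→Port path; max flow = 3.
Certifying cut of size 3: {Depot→Port, Depot→Y3, HubC→Port}.

3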